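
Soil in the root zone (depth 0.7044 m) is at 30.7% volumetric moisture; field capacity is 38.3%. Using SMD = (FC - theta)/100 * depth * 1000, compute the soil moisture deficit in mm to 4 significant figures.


SMD = (38.3 - 30.7)/100 * 0.7044 * 1000 = 53.53 mm
Therefore the soil moisture deficit = 53.53 mm.


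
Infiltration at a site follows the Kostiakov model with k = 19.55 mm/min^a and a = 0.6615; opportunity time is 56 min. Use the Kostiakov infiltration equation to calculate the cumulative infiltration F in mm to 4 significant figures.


Approach: apply the Kostiakov infiltration equation, F = k*t^a.
F = 19.55 * 56^0.6615 = 280.3 mm
Therefore the cumulative infiltration F = 280.3 mm.


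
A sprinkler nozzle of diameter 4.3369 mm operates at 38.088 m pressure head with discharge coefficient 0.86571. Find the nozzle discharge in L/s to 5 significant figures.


Approach: apply the orifice equation, Q = Cd*A*sqrt(2*g*h), A = pi*(d/2)^2.
A = pi*(4.3369e-3/2)^2 = 1.477232e-05 m^2
Q = 0.86571 * 1.477232e-05 * sqrt(2*9.81*38.088) * 1000 = 0.34959 L/s
Therefore the nozzle discharge = 0.34959 L/s.


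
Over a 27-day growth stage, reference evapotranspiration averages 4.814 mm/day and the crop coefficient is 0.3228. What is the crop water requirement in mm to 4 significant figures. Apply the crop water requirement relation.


Approach: apply the crop water requirement relation, CWR = ET0 * Kc * days.
CWR = 4.814 * 0.3228 * 27 = 41.96 mm
Therefore the crop water requirement = 41.96 mm.


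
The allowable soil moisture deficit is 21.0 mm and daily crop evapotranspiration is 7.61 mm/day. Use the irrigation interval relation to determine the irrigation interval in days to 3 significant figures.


Approach: apply the irrigation interval relation, interval = SMD / ETc.
interval = 21.0 / 7.61 = 2.76 days
Therefore the irrigation interval = 2.76 days.


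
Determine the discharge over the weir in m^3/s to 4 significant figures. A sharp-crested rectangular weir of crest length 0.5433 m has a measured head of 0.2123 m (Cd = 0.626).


Approach: apply the rectangular weir equation, Q = (2/3)*Cd*L*sqrt(2g)*H^1.5.
Q = (2/3)*0.626*0.5433*sqrt(2*9.81)*0.2123^1.5 = 0.09824 m^3/s
Therefore the discharge over the weir = 0.09824 m^3/s.


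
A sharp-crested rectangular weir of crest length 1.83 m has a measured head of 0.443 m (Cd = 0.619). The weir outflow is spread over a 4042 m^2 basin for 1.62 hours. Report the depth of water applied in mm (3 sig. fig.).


Approach: apply the rectangular weir equation with a volume-to-depth conversion, Q = (2/3)*Cd*L*sqrt(2g)*H^1.5; d = Q*t/A * 1000.
Step 1 — weir discharge:
  Q = (2/3)*0.619*1.83*sqrt(2*9.81)*0.443^1.5 = 0.98629 m^3/s
Step 2 — volume: V = 0.98629 * 1.62*3600 = 5752.1 m^3
Step 3 — depth: d = V/A * 1000 = 5752.1/4042 * 1000 = 1420 mm
Therefore the depth of water applied = 1420 mm.


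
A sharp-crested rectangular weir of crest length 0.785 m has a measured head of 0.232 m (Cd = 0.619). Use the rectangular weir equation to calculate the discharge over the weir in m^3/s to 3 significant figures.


Approach: apply the rectangular weir equation, Q = (2/3)*Cd*L*sqrt(2g)*H^1.5.
Q = (2/3)*0.619*0.785*sqrt(2*9.81)*0.232^1.5 = 0.160 m^3/s
Therefore the discharge over the weir = 0.160 m^3/s.


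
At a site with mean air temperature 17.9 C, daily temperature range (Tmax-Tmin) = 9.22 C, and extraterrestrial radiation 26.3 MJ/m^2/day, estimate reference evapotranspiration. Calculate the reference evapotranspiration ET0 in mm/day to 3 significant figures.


Approach: apply the Hargreaves-Samani method, ET0 = 0.0023*(Tmean+17.8)*sqrt(Tmax-Tmin)*0.408*Ra.
ET0 = 0.0023*(17.9+17.8)*sqrt(9.22)*0.408*26.3 = 2.68 mm/day
Therefore the reference evapotranspiration ET0 = 2.68 mm/day.


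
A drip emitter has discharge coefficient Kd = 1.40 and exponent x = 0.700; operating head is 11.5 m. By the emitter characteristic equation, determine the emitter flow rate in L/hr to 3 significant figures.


Approach: apply the emitter characteristic equation, q = Kd * h^x.
q = 1.40 * 11.5^0.700 = 7.74 L/hr
Therefore the emitter flow rate = 7.74 L/hr.


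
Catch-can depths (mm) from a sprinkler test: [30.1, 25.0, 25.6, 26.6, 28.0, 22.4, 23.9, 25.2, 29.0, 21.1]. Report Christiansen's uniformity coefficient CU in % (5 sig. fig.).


Approach: apply Christiansen's uniformity coefficient, CU = (1 - mean_abs_deviation/mean)*100.
mean = 25.69000 mm
mean |d_i - mean| = 2.188000 mm
CU = (1 - 2.188000/25.69000)*100 = 91.483 %
Therefore Christiansen's uniformity coefficient CU = 91.483 %.


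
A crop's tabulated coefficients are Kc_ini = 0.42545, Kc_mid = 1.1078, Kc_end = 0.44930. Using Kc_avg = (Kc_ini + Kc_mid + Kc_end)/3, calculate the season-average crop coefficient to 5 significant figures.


Kc_avg = (0.42545 + 1.1078 + 0.44930)/3 = 0.66085
Therefore the season-average crop coefficient = 0.66085.


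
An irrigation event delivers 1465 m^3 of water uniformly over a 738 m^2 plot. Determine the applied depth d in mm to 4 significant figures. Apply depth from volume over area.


Approach: apply depth from volume over area, d = (V/A)*1000.
d = (1465 / 738) * 1000 = 1985 mm
Therefore the applied depth d = 1985 mm.


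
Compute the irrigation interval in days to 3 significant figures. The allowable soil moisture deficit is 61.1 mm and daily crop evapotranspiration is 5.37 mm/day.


Approach: apply the irrigation interval relation, interval = SMD / ETc.
interval = 61.1 / 5.37 = 11.4 days
Therefore the irrigation interval = 11.4 days.


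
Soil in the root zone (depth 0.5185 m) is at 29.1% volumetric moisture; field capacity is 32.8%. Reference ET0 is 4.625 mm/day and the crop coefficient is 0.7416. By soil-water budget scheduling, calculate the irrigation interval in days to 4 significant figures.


Approach: apply soil-water budget scheduling, SMD = (FC-theta)/100*depth*1000; ETc = ET0*Kc; interval = SMD/ETc.
Step 1 — soil moisture deficit:
  SMD = (32.8 - 29.1)/100 * 0.5185 * 1000 = 19.1845 mm
Step 2 — daily crop ET (ETc = ET0*Kc):
  ETc = 4.625 * 0.7416 = 3.42990 mm/day
Step 3 — irrigation interval (SMD/ETc):
  interval = 19.1845 / 3.42990 = 5.593 days
Therefore the irrigation interval = 5.593 days.


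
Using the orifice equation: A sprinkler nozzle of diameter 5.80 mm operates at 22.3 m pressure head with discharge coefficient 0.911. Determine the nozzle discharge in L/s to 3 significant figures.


Approach: apply the orifice equation, Q = Cd*A*sqrt(2*g*h), A = pi*(d/2)^2.
A = pi*(5.80e-3/2)^2 = 2.6421e-05 m^2
Q = 0.911 * 2.6421e-05 * sqrt(2*9.81*22.3) * 1000 = 0.503 L/s
Therefore the nozzle discharge = 0.503 L/s.


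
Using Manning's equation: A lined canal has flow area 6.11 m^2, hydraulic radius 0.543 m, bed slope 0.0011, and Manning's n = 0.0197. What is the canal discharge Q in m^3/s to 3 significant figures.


Approach: apply Manning's equation, Q = (1/n)*A*R^(2/3)*S^(1/2).
Q = (1/0.0197) * 6.11 * 0.543^(2/3) * 0.0011^(1/2) = 6.85 m^3/s
Therefore the canal discharge Q = 6.85 m^3/s.


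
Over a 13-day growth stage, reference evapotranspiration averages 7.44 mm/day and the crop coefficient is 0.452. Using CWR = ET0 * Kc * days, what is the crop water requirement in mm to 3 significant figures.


CWR = 7.44 * 0.452 * 13 = 43.7 mm
Therefore the crop water requirement = 43.7 mm.


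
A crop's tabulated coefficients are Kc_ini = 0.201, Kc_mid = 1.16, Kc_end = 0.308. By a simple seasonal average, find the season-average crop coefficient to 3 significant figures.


Approach: apply a simple seasonal average, Kc_avg = (Kc_ini + Kc_mid + Kc_end)/3.
Kc_avg = (0.201 + 1.16 + 0.308)/3 = 0.556
Therefore the season-average crop coefficient = 0.556.


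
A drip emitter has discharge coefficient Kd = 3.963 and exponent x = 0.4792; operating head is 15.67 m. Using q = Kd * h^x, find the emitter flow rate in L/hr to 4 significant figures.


q = 3.963 * 15.67^0.4792 = 14.81 L/hr
Therefore the emitter flow rate = 14.81 L/hr.


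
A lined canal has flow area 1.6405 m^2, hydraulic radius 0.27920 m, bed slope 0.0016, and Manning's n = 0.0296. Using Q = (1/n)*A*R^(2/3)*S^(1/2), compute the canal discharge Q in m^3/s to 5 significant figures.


Q = (1/0.0296) * 1.6405 * 0.27920^(2/3) * 0.0016^(1/2) = 0.94701 m^3/s
Therefore the canal discharge Q = 0.94701 m^3/s.


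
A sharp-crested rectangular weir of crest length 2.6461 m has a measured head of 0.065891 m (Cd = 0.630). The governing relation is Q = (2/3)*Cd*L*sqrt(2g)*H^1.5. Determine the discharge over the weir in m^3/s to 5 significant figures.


Q = (2/3)*0.630*2.6461*sqrt(2*9.81)*0.065891^1.5 = 0.083261 m^3/s
Therefore the discharge over the weir = 0.083261 m^3/s.


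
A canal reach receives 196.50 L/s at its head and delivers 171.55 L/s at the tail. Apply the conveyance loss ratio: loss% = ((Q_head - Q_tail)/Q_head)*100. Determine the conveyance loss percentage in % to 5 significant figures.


loss = ((196.50 - 171.55)/196.50)*100 = 12.697 %
Therefore the conveyance loss percentage = 12.697 %.


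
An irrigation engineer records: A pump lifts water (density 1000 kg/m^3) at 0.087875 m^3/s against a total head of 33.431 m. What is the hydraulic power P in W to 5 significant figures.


Approach: apply the hydraulic power relation, P = rho*g*Q*H.
P = 1000 * 9.81 * 0.087875 * 33.431 = 28819 W
Therefore the hydraulic power P = 28819 W.


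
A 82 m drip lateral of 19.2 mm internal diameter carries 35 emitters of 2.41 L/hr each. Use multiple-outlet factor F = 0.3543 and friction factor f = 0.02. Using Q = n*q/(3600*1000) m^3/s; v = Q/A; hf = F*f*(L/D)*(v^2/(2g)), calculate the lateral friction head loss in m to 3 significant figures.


Q = 35*2.41/(3600*1000) = 2.3431e-05 m^3/s
A = pi*(19.2e-3/2)^2 = 2.8953e-04 m^2, so v = Q/A = 0.080926 m/s
hf = 0.3543*0.02*(82/0.0192)*(0.080926^2/(2*9.81)) = 0.0101 m
Therefore the lateral friction head loss = 0.0101 m.


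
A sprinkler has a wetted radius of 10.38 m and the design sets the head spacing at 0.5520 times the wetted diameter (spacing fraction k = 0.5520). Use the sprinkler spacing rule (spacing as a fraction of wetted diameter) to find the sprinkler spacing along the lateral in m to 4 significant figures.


Approach: apply the sprinkler spacing rule (spacing as a fraction of wetted diameter), S = k*(2*R).
S = 0.5520 * (2 * 10.38) = 11.46 m
Therefore the sprinkler spacing along the lateral = 11.46 m.


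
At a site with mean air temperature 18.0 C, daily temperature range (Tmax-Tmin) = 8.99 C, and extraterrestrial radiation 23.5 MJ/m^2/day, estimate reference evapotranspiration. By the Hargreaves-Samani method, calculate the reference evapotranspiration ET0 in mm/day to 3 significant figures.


Approach: apply the Hargreaves-Samani method, ET0 = 0.0023*(Tmean+17.8)*sqrt(Tmax-Tmin)*0.408*Ra.
ET0 = 0.0023*(18.0+17.8)*sqrt(8.99)*0.408*23.5 = 2.37 mm/day
Therefore the reference evapotranspiration ET0 = 2.37 mm/day.


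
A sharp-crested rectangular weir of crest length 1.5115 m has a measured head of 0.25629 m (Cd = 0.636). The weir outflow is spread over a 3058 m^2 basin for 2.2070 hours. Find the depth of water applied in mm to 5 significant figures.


Approach: apply the rectangular weir equation with a volume-to-depth conversion, Q = (2/3)*Cd*L*sqrt(2g)*H^1.5; d = Q*t/A * 1000.
Step 1 — weir discharge:
  Q = (2/3)*0.636*1.5115*sqrt(2*9.81)*0.25629^1.5 = 0.3683164 m^3/s
Step 2 — volume: V = 0.3683164 * 2.2070*3600 = 2926.347 m^3
Step 3 — depth: d = V/A * 1000 = 2926.347/3058 * 1000 = 956.95 mm
Therefore the depth of water applied = 956.95 mm.


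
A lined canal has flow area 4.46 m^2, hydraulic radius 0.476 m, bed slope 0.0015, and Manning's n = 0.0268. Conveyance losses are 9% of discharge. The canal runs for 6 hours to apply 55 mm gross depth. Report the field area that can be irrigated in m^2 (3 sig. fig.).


Approach: apply Manning's equation with a conveyance and depth budget, Q = (1/n)*A*R^(2/3)*S^(1/2); Q_field = Q*(1-loss); Area = Q_field*t/(d/1000).
Step 1 — canal discharge (Manning's equation):
  Q = (1/0.0268) * 4.46 * 0.476^(2/3) * 0.0015^(1/2) = 3.9293 m^3/s
Step 2 — delivered flow: Q_field = 3.9293*(1 - 9/100) = 3.5757 m^3/s
Step 3 — volume delivered: V = 3.5757 * 6*3600 = 77235 m^3
Step 4 — area served: A = V / (depth/1000) = 77235 / 0.055 = 1400000 m^2
Therefore the field area that can be irrigated = 1400000 m^2.


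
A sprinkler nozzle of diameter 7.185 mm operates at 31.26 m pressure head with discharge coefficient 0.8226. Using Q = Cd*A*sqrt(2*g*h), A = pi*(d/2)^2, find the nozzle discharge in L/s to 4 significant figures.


A = pi*(7.185e-3/2)^2 = 4.05456e-05 m^2
Q = 0.8226 * 4.05456e-05 * sqrt(2*9.81*31.26) * 1000 = 0.8260 L/s
Therefore the nozzle discharge = 0.8260 L/s.


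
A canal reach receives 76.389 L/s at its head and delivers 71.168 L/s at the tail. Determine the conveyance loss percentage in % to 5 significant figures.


Approach: apply the conveyance loss ratio, loss% = ((Q_head - Q_tail)/Q_head)*100.
loss = ((76.389 - 71.168)/76.389)*100 = 6.8348 %
Therefore the conveyance loss percentage = 6.8348 %.


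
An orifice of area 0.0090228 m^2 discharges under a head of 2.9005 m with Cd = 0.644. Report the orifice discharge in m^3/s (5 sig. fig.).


Approach: apply the orifice equation, Q = Cd*A*sqrt(2*g*h).
Q = 0.644 * 0.0090228 * sqrt(2*9.81*2.9005) = 0.043834 m^3/s
Therefore the orifice discharge = 0.043834 m^3/s.


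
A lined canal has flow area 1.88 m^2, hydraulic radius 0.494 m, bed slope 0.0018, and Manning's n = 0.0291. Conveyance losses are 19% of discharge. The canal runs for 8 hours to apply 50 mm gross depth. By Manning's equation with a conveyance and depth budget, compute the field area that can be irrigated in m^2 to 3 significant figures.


Approach: apply Manning's equation with a conveyance and depth budget, Q = (1/n)*A*R^(2/3)*S^(1/2); Q_field = Q*(1-loss); Area = Q_field*t/(d/1000).
Step 1 — canal discharge (Manning's equation):
  Q = (1/0.0291) * 1.88 * 0.494^(2/3) * 0.0018^(1/2) = 1.7128 m^3/s
Step 2 — delivered flow: Q_field = 1.7128*(1 - 19/100) = 1.3874 m^3/s
Step 3 — volume delivered: V = 1.3874 * 8*3600 = 39957 m^3
Step 4 — area served: A = V / (depth/1000) = 39957 / 0.05 = 799000 m^2
Therefore the field area that can be irrigated = 799000 m^2.


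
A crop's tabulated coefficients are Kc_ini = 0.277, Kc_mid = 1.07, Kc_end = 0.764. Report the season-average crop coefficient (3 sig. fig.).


Approach: apply a simple seasonal average, Kc_avg = (Kc_ini + Kc_mid + Kc_end)/3.
Kc_avg = (0.277 + 1.07 + 0.764)/3 = 0.704
Therefore the season-average crop coefficient = 0.704.


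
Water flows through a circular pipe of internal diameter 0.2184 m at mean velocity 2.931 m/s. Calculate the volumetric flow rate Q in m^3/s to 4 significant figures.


Approach: apply the continuity equation for pipe flow, Q = A * v with A = pi*(D/2)^2.
A = pi*(0.2184/2)^2 = 0.0374624 m^2
Q = 0.0374624 * 2.931 = 0.1098 m^3/s
Therefore the volumetric flow rate Q = 0.1098 m^3/s.


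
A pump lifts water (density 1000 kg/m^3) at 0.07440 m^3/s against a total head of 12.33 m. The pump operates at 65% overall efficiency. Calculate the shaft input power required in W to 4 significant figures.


Approach: apply hydraulic power then efficiency conversion, P = rho*g*Q*H; P_in = P/eta.
Step 1 — hydraulic power (P = rho*g*Q*H):
  P = 1000 * 9.81 * 0.07440 * 12.33 = 8999.22 W
Step 2 — input power: P_in = P/eta = 8999.22 / 0.65 = 13840 W
Therefore the shaft input power required = 13840 W.


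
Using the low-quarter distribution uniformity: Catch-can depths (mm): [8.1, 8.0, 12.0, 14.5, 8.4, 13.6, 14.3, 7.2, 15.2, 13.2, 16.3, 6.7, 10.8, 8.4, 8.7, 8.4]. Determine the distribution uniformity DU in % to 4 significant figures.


Approach: apply the low-quarter distribution uniformity, DU = (mean of lowest quarter of readings / overall mean)*100.
sorted lowest 4 of 16: [6.7, 7.2, 8.0, 8.1] -> mean = 7.50000 mm
overall mean = 10.8625 mm
DU = (7.50000/10.8625)*100 = 69.04 %
Therefore the distribution uniformity DU = 69.04 %.


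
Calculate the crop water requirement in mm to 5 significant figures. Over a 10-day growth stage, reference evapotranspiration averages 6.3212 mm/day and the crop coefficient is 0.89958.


Approach: apply the crop water requirement relation, CWR = ET0 * Kc * days.
CWR = 6.3212 * 0.89958 * 10 = 56.864 mm
Therefore the crop water requirement = 56.864 mm.


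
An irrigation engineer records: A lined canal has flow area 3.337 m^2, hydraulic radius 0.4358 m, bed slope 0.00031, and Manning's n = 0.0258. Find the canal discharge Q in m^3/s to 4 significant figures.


Approach: apply Manning's equation, Q = (1/n)*A*R^(2/3)*S^(1/2).
Q = (1/0.0258) * 3.337 * 0.4358^(2/3) * 0.00031^(1/2) = 1.309 m^3/s
Therefore the canal discharge Q = 1.309 m^3/s.


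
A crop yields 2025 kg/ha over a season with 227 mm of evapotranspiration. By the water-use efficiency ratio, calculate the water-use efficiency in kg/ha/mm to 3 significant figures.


Approach: apply the water-use efficiency ratio, WUE = yield/ET.
WUE = 2025 / 227 = 8.92 kg/ha/mm
Therefore the water-use efficiency = 8.92 kg/ha/mm.


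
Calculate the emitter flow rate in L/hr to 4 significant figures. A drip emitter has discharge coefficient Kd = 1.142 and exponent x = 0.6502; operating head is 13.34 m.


Approach: apply the emitter characteristic equation, q = Kd * h^x.
q = 1.142 * 13.34^0.6502 = 6.155 L/hr
Therefore the emitter flow rate = 6.155 L/hr.


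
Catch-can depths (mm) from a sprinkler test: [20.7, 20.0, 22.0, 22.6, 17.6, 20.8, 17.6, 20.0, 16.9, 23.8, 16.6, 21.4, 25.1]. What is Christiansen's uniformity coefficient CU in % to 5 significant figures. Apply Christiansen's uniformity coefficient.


Approach: apply Christiansen's uniformity coefficient, CU = (1 - mean_abs_deviation/mean)*100.
mean = 20.39231 mm
mean |d_i - mean| = 2.100592 mm
CU = (1 - 2.100592/20.39231)*100 = 89.699 %
Therefore Christiansen's uniformity coefficient CU = 89.699 %.


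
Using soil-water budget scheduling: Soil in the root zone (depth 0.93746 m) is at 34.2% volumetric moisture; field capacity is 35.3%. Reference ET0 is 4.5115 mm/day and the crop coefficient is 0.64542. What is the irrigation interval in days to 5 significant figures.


Approach: apply soil-water budget scheduling, SMD = (FC-theta)/100*depth*1000; ETc = ET0*Kc; interval = SMD/ETc.
Step 1 — soil moisture deficit:
  SMD = (35.3 - 34.2)/100 * 0.93746 * 1000 = 10.31206 mm
Step 2 — daily crop ET (ETc = ET0*Kc):
  ETc = 4.5115 * 0.64542 = 2.911812 mm/day
Step 3 — irrigation interval (SMD/ETc):
  interval = 10.31206 / 2.911812 = 3.5415 days
Therefore the irrigation interval = 3.5415 days.


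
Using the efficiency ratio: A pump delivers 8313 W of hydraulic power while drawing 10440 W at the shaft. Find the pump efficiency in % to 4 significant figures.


Approach: apply the efficiency ratio, eta = (P_out/P_in)*100.
eta = (8313 / 10440) * 100 = 79.63 %
Therefore the pump efficiency = 79.63 %.


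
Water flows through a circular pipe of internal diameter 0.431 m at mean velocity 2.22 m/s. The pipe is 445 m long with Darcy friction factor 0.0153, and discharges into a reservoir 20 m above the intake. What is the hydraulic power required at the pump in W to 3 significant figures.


Approach: apply continuity + Darcy-Weisbach + hydraulic power, Q = A*v; hf = f*(L/D)*(v^2/(2g)); H = static + hf; P = rho*g*Q*H.
Step 1 — flow rate (continuity, Q = A*v):
  A = pi*(0.431/2)^2 = 0.14590 m^2
  Q = 0.14590 * 2.22 = 0.32389 m^3/s
Step 2 — friction head loss (Darcy-Weisbach):
  hf = 0.0153 * (445/0.431) * (2.22^2 / (2*9.81))
  hf = 3.9681 m
Step 3 — total head: H = 20 + 3.9681 = 23.968 m
Step 4 — hydraulic power (P = rho*g*Q*H):
  P = 1000 * 9.81 * 0.32389 * 23.968 = 76200 W
Therefore the hydraulic power required at the pump = 76200 W.


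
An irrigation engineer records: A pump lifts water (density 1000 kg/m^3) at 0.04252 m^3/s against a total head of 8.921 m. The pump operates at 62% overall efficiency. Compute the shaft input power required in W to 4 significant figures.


Approach: apply hydraulic power then efficiency conversion, P = rho*g*Q*H; P_in = P/eta.
Step 1 — hydraulic power (P = rho*g*Q*H):
  P = 1000 * 9.81 * 0.04252 * 8.921 = 3721.14 W
Step 2 — input power: P_in = P/eta = 3721.14 / 0.62 = 6002 W
Therefore the shaft input power required = 6002 W.


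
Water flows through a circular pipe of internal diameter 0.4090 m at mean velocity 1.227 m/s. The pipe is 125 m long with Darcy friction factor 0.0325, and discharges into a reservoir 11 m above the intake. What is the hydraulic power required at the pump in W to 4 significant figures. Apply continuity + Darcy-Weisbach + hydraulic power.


Approach: apply continuity + Darcy-Weisbach + hydraulic power, Q = A*v; hf = f*(L/D)*(v^2/(2g)); H = static + hf; P = rho*g*Q*H.
Step 1 — flow rate (continuity, Q = A*v):
  A = pi*(0.4090/2)^2 = 0.131382 m^2
  Q = 0.131382 * 1.227 = 0.161206 m^3/s
Step 2 — friction head loss (Darcy-Weisbach):
  hf = 0.0325 * (125/0.4090) * (1.227^2 / (2*9.81))
  hf = 0.762185 m
Step 3 — total head: H = 11 + 0.762185 = 11.7622 m
Step 4 — hydraulic power (P = rho*g*Q*H):
  P = 1000 * 9.81 * 0.161206 * 11.7622 = 18600 W
Therefore the hydraulic power required at the pump = 18600 W.


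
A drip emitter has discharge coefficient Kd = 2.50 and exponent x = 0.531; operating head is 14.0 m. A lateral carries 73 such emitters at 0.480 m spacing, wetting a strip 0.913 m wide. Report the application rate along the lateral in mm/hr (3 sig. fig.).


Approach: apply the emitter equation with a lateral mass balance, q = Kd*h^x; Q = n*q; rate = Q/(n*spacing*width).
Step 1 — single emitter flow (q = Kd*h^x):
  q = 2.50 * 14.0^0.531 = 10.152 L/hr
Step 2 — total lateral flow: Q = 73 * 10.152 = 741.07 L/hr
Step 3 — wetted area: A = 73 * 0.480 * 0.913 = 31.992 m^2
Step 4 — application rate: Q/A = 741.07/31.992 = 23.2 mm/hr
Therefore the application rate along the lateral = 23.2 mm/hr.


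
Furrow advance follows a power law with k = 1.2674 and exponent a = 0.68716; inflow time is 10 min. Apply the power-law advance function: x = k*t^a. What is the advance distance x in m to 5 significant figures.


x = 1.2674 * 10^0.68716 = 6.1670 m
Therefore the advance distance x = 6.1670 m.


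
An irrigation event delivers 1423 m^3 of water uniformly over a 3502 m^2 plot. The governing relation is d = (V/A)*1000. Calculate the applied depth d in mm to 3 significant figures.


d = (1423 / 3502) * 1000 = 406 mm
Therefore the applied depth d = 406 mm.


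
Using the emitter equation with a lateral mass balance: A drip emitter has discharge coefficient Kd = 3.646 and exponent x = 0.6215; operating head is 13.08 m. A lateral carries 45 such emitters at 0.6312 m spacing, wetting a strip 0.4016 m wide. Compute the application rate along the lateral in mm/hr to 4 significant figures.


Approach: apply the emitter equation with a lateral mass balance, q = Kd*h^x; Q = n*q; rate = Q/(n*spacing*width).
Step 1 — single emitter flow (q = Kd*h^x):
  q = 3.646 * 13.08^0.6215 = 18.0214 L/hr
Step 2 — total lateral flow: Q = 45 * 18.0214 = 810.963 L/hr
Step 3 — wetted area: A = 45 * 0.6312 * 0.4016 = 11.4070 m^2
Step 4 — application rate: Q/A = 810.963/11.4070 = 71.09 mm/hr
Therefore the application rate along the lateral = 71.09 mm/hr.


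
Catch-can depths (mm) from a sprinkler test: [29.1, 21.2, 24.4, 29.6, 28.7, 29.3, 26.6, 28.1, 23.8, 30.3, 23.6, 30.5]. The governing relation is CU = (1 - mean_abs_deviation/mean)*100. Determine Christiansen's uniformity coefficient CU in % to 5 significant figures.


mean = 27.10000 mm
mean |d_i - mean| = 2.650000 mm
CU = (1 - 2.650000/27.10000)*100 = 90.221 %
Therefore Christiansen's uniformity coefficient CU = 90.221 %.


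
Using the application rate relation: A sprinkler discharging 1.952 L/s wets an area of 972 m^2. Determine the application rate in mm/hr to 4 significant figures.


Approach: apply the application rate relation, rate = (Q/A)*3600.
rate = (1.952 / 972) * 3600 = 7.230 mm/hr
Therefore the application rate = 7.230 mm/hr.


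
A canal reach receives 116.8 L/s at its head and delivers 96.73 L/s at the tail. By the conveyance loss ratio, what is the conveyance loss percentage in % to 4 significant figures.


Approach: apply the conveyance loss ratio, loss% = ((Q_head - Q_tail)/Q_head)*100.
loss = ((116.8 - 96.73)/116.8)*100 = 17.18 %
Therefore the conveyance loss percentage = 17.18 %.


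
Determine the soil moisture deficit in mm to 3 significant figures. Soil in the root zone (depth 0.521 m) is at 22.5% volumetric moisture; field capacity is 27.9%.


Approach: apply the soil moisture deficit relation, SMD = (FC - theta)/100 * depth * 1000.
SMD = (27.9 - 22.5)/100 * 0.521 * 1000 = 28.1 mm
Therefore the soil moisture deficit = 28.1 mm.


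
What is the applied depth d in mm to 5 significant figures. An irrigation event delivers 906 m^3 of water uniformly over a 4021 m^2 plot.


Approach: apply depth from volume over area, d = (V/A)*1000.
d = (906 / 4021) * 1000 = 225.32 mm
Therefore the applied depth d = 225.32 mm.


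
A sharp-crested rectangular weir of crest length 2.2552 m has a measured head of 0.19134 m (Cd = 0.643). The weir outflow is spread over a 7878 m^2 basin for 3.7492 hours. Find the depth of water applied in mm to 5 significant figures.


Approach: apply the rectangular weir equation with a volume-to-depth conversion, Q = (2/3)*Cd*L*sqrt(2g)*H^1.5; d = Q*t/A * 1000.
Step 1 — weir discharge:
  Q = (2/3)*0.643*2.2552*sqrt(2*9.81)*0.19134^1.5 = 0.3583958 m^3/s
Step 2 — volume: V = 0.3583958 * 3.7492*3600 = 4837.311 m^3
Step 3 — depth: d = V/A * 1000 = 4837.311/7878 * 1000 = 614.03 mm
Therefore the depth of water applied = 614.03 mm.


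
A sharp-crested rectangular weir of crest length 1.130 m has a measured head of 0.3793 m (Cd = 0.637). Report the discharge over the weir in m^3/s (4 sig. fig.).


Approach: apply the rectangular weir equation, Q = (2/3)*Cd*L*sqrt(2g)*H^1.5.
Q = (2/3)*0.637*1.130*sqrt(2*9.81)*0.3793^1.5 = 0.4965 m^3/s
Therefore the discharge over the weir = 0.4965 m^3/s.


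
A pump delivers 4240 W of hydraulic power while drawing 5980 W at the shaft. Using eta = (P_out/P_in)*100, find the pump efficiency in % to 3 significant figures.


eta = (4240 / 5980) * 100 = 70.9 %
Therefore the pump efficiency = 70.9 %.


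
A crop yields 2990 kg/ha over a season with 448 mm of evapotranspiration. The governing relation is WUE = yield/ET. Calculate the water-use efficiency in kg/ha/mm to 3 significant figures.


WUE = 2990 / 448 = 6.67 kg/ha/mm
Therefore the water-use efficiency = 6.67 kg/ha/mm.


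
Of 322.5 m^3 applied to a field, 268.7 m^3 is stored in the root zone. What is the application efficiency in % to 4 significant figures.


Approach: apply the application efficiency ratio, Ea = (stored/applied)*100.
Ea = (268.7/322.5)*100 = 83.32 %
Therefore the application efficiency = 83.32 %.


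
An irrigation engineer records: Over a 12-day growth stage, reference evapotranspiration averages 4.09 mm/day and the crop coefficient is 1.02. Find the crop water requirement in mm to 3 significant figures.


Approach: apply the crop water requirement relation, CWR = ET0 * Kc * days.
CWR = 4.09 * 1.02 * 12 = 50.1 mm
Therefore the crop water requirement = 50.1 mm.


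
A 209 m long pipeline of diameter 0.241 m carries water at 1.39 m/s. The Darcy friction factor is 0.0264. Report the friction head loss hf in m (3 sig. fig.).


Approach: apply the Darcy-Weisbach equation, hf = f*(L/D)*(v^2/(2g)).
hf = 0.0264 * (209/0.241) * (1.39^2 / (2*9.81))
hf = 2.25 m
Therefore the friction head loss hf = 2.25 m.


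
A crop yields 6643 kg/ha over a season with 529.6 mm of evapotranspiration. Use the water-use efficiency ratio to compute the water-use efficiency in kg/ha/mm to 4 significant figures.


Approach: apply the water-use efficiency ratio, WUE = yield/ET.
WUE = 6643 / 529.6 = 12.54 kg/ha/mm
Therefore the water-use efficiency = 12.54 kg/ha/mm.


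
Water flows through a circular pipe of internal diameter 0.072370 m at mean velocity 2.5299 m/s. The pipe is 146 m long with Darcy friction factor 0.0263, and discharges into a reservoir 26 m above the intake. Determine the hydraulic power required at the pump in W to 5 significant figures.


Approach: apply continuity + Darcy-Weisbach + hydraulic power, Q = A*v; hf = f*(L/D)*(v^2/(2g)); H = static + hf; P = rho*g*Q*H.
Step 1 — flow rate (continuity, Q = A*v):
  A = pi*(0.072370/2)^2 = 0.004113458 m^2
  Q = 0.004113458 * 2.5299 = 0.01040664 m^3/s
Step 2 — friction head loss (Darcy-Weisbach):
  hf = 0.0263 * (146/0.072370) * (2.5299^2 / (2*9.81))
  hf = 17.30843 m
Step 3 — total head: H = 26 + 17.30843 = 43.30843 m
Step 4 — hydraulic power (P = rho*g*Q*H):
  P = 1000 * 9.81 * 0.01040664 * 43.30843 = 4421.3 W
Therefore the hydraulic power required at the pump = 4421.3 W.


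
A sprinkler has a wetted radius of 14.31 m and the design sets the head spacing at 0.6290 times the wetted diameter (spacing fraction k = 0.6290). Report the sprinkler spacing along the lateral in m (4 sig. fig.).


Approach: apply the sprinkler spacing rule (spacing as a fraction of wetted diameter), S = k*(2*R).
S = 0.6290 * (2 * 14.31) = 18.00 m
Therefore the sprinkler spacing along the lateral = 18.00 m.


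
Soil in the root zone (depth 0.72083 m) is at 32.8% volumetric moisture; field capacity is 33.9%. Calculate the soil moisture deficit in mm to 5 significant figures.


Approach: apply the soil moisture deficit relation, SMD = (FC - theta)/100 * depth * 1000.
SMD = (33.9 - 32.8)/100 * 0.72083 * 1000 = 7.9291 mm
Therefore the soil moisture deficit = 7.9291 mm.


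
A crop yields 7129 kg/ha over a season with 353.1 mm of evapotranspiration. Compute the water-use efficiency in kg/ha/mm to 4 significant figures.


Approach: apply the water-use efficiency ratio, WUE = yield/ET.
WUE = 7129 / 353.1 = 20.19 kg/ha/mm
Therefore the water-use efficiency = 20.19 kg/ha/mm.


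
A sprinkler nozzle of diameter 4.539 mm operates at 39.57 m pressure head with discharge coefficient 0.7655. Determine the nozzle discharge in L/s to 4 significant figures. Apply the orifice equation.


Approach: apply the orifice equation, Q = Cd*A*sqrt(2*g*h), A = pi*(d/2)^2.
A = pi*(4.539e-3/2)^2 = 1.61812e-05 m^2
Q = 0.7655 * 1.61812e-05 * sqrt(2*9.81*39.57) * 1000 = 0.3451 L/s
Therefore the nozzle discharge = 0.3451 L/s.


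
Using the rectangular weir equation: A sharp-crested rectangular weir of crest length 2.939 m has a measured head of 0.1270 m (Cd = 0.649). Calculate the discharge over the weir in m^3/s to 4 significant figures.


Approach: apply the rectangular weir equation, Q = (2/3)*Cd*L*sqrt(2g)*H^1.5.
Q = (2/3)*0.649*2.939*sqrt(2*9.81)*0.1270^1.5 = 0.2549 m^3/s
Therefore the discharge over the weir = 0.2549 m^3/s.


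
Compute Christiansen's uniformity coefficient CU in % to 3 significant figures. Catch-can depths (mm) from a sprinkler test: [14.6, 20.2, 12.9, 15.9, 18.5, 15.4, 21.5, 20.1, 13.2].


Approach: apply Christiansen's uniformity coefficient, CU = (1 - mean_abs_deviation/mean)*100.
mean = 16.922 mm
mean |d_i - mean| = 2.8025 mm
CU = (1 - 2.8025/16.922)*100 = 83.4 %
Therefore Christiansen's uniformity coefficient CU = 83.4 %.


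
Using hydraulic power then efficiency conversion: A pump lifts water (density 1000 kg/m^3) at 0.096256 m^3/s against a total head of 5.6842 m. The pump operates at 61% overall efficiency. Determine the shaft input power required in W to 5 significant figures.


Approach: apply hydraulic power then efficiency conversion, P = rho*g*Q*H; P_in = P/eta.
Step 1 — hydraulic power (P = rho*g*Q*H):
  P = 1000 * 9.81 * 0.096256 * 5.6842 = 5367.427 W
Step 2 — input power: P_in = P/eta = 5367.427 / 0.61 = 8799.1 W
Therefore the shaft input power required = 8799.1 W.


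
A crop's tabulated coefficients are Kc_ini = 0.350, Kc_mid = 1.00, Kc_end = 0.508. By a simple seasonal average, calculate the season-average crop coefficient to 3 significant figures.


Approach: apply a simple seasonal average, Kc_avg = (Kc_ini + Kc_mid + Kc_end)/3.
Kc_avg = (0.350 + 1.00 + 0.508)/3 = 0.619
Therefore the season-average crop coefficient = 0.619.


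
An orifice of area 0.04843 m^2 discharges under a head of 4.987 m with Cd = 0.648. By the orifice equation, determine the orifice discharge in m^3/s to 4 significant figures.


Approach: apply the orifice equation, Q = Cd*A*sqrt(2*g*h).
Q = 0.648 * 0.04843 * sqrt(2*9.81*4.987) = 0.3104 m^3/s
Therefore the orifice discharge = 0.3104 m^3/s.


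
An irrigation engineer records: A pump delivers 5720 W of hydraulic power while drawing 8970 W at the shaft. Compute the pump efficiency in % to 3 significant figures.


Approach: apply the efficiency ratio, eta = (P_out/P_in)*100.
eta = (5720 / 8970) * 100 = 63.8 %
Therefore the pump efficiency = 63.8 %.


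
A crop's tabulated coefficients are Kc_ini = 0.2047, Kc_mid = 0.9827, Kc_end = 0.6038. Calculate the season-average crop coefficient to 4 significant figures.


Approach: apply a simple seasonal average, Kc_avg = (Kc_ini + Kc_mid + Kc_end)/3.
Kc_avg = (0.2047 + 0.9827 + 0.6038)/3 = 0.5971
Therefore the season-average crop coefficient = 0.5971.


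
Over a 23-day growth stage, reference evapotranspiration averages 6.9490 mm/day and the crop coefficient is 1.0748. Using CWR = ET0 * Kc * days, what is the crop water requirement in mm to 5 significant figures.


CWR = 6.9490 * 1.0748 * 23 = 171.78 mm
Therefore the crop water requirement = 171.78 mm.


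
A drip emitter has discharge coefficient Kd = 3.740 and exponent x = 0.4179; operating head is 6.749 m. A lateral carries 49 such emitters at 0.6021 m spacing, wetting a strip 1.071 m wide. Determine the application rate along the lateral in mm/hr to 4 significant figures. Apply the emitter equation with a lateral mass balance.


Approach: apply the emitter equation with a lateral mass balance, q = Kd*h^x; Q = n*q; rate = Q/(n*spacing*width).
Step 1 — single emitter flow (q = Kd*h^x):
  q = 3.740 * 6.749^0.4179 = 8.30636 L/hr
Step 2 — total lateral flow: Q = 49 * 8.30636 = 407.012 L/hr
Step 3 — wetted area: A = 49 * 0.6021 * 1.071 = 31.5976 m^2
Step 4 — application rate: Q/A = 407.012/31.5976 = 12.88 mm/hr
Therefore the application rate along the lateral = 12.88 mm/hr.


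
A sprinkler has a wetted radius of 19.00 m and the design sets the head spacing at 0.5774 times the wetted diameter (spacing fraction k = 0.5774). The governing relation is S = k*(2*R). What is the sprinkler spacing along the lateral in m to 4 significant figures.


S = 0.5774 * (2 * 19.00) = 21.94 m
Therefore the sprinkler spacing along the lateral = 21.94 m.


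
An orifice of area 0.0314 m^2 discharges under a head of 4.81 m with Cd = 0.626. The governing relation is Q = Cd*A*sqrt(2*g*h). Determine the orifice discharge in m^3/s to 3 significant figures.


Q = 0.626 * 0.0314 * sqrt(2*9.81*4.81) = 0.191 m^3/s
Therefore the orifice discharge = 0.191 m^3/s.


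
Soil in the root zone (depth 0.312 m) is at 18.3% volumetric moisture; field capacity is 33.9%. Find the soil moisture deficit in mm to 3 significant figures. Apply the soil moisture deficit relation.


Approach: apply the soil moisture deficit relation, SMD = (FC - theta)/100 * depth * 1000.
SMD = (33.9 - 18.3)/100 * 0.312 * 1000 = 48.7 mm
Therefore the soil moisture deficit = 48.7 mm.


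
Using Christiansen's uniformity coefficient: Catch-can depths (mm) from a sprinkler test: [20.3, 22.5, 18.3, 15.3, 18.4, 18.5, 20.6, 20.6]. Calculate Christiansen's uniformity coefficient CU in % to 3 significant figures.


Approach: apply Christiansen's uniformity coefficient, CU = (1 - mean_abs_deviation/mean)*100.
mean = 19.312 mm
mean |d_i - mean| = 1.6875 mm
CU = (1 - 1.6875/19.312)*100 = 91.3 %
Therefore Christiansen's uniformity coefficient CU = 91.3 %.


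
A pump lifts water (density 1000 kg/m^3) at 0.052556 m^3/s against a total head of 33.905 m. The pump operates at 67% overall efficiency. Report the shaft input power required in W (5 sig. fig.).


Approach: apply hydraulic power then efficiency conversion, P = rho*g*Q*H; P_in = P/eta.
Step 1 — hydraulic power (P = rho*g*Q*H):
  P = 1000 * 9.81 * 0.052556 * 33.905 = 17480.55 W
Step 2 — input power: P_in = P/eta = 17480.55 / 0.67 = 26090 W
Therefore the shaft input power required = 26090 W.


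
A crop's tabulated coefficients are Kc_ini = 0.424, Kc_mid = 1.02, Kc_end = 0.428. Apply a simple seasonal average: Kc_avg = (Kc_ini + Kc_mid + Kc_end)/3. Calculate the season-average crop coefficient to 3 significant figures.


Kc_avg = (0.424 + 1.02 + 0.428)/3 = 0.624
Therefore the season-average crop coefficient = 0.624.


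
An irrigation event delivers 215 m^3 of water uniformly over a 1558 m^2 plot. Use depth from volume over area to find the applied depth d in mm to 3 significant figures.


Approach: apply depth from volume over area, d = (V/A)*1000.
d = (215 / 1558) * 1000 = 138 mm
Therefore the applied depth d = 138 mm.


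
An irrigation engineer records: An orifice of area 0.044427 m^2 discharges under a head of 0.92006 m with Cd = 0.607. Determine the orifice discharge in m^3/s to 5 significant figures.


Approach: apply the orifice equation, Q = Cd*A*sqrt(2*g*h).
Q = 0.607 * 0.044427 * sqrt(2*9.81*0.92006) = 0.11458 m^3/s
Therefore the orifice discharge = 0.11458 m^3/s.


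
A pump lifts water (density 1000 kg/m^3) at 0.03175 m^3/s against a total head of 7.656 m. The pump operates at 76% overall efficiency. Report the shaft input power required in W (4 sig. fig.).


Approach: apply hydraulic power then efficiency conversion, P = rho*g*Q*H; P_in = P/eta.
Step 1 — hydraulic power (P = rho*g*Q*H):
  P = 1000 * 9.81 * 0.03175 * 7.656 = 2384.60 W
Step 2 — input power: P_in = P/eta = 2384.60 / 0.76 = 3138 W
Therefore the shaft input power required = 3138 W.


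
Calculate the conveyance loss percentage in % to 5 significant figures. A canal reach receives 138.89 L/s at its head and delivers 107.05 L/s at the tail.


Approach: apply the conveyance loss ratio, loss% = ((Q_head - Q_tail)/Q_head)*100.
loss = ((138.89 - 107.05)/138.89)*100 = 22.925 %
Therefore the conveyance loss percentage = 22.925 %.


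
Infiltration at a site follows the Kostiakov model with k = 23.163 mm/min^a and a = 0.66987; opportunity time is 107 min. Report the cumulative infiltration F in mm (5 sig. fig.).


Approach: apply the Kostiakov infiltration equation, F = k*t^a.
F = 23.163 * 107^0.66987 = 529.93 mm
Therefore the cumulative infiltration F = 529.93 mm.


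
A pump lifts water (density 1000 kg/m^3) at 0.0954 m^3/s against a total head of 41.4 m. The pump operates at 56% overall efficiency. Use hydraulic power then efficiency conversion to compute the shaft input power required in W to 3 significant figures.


Approach: apply hydraulic power then efficiency conversion, P = rho*g*Q*H; P_in = P/eta.
Step 1 — hydraulic power (P = rho*g*Q*H):
  P = 1000 * 9.81 * 0.0954 * 41.4 = 38745 W
Step 2 — input power: P_in = P/eta = 38745 / 0.56 = 69200 W
Therefore the shaft input power required = 69200 W.


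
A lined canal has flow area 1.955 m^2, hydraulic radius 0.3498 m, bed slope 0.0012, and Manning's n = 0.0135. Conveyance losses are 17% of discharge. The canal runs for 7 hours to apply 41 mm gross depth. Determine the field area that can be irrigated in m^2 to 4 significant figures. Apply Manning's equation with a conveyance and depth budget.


Approach: apply Manning's equation with a conveyance and depth budget, Q = (1/n)*A*R^(2/3)*S^(1/2); Q_field = Q*(1-loss); Area = Q_field*t/(d/1000).
Step 1 — canal discharge (Manning's equation):
  Q = (1/0.0135) * 1.955 * 0.3498^(2/3) * 0.0012^(1/2) = 2.49048 m^3/s
Step 2 — delivered flow: Q_field = 2.49048*(1 - 17/100) = 2.06710 m^3/s
Step 3 — volume delivered: V = 2.06710 * 7*3600 = 52090.9 m^3
Step 4 — area served: A = V / (depth/1000) = 52090.9 / 0.041 = 1271000 m^2
Therefore the field area that can be irrigated = 1271000 m^2.
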